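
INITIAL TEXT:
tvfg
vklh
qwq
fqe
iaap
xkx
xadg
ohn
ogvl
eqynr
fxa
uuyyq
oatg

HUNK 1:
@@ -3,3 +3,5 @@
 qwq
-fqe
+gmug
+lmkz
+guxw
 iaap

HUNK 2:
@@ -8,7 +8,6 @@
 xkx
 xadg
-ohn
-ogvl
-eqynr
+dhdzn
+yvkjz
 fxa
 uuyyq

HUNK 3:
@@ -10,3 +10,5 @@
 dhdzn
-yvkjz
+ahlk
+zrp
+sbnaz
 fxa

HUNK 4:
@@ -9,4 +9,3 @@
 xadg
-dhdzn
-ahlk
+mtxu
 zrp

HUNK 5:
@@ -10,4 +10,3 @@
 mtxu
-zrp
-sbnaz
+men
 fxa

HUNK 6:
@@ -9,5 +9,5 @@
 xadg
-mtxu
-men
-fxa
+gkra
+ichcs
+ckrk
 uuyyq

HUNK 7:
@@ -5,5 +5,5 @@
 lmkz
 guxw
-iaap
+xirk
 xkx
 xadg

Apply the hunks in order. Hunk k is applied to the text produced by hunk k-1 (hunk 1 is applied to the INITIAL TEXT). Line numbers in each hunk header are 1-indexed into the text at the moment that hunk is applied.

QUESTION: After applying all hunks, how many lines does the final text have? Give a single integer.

Hunk 1: at line 3 remove [fqe] add [gmug,lmkz,guxw] -> 15 lines: tvfg vklh qwq gmug lmkz guxw iaap xkx xadg ohn ogvl eqynr fxa uuyyq oatg
Hunk 2: at line 8 remove [ohn,ogvl,eqynr] add [dhdzn,yvkjz] -> 14 lines: tvfg vklh qwq gmug lmkz guxw iaap xkx xadg dhdzn yvkjz fxa uuyyq oatg
Hunk 3: at line 10 remove [yvkjz] add [ahlk,zrp,sbnaz] -> 16 lines: tvfg vklh qwq gmug lmkz guxw iaap xkx xadg dhdzn ahlk zrp sbnaz fxa uuyyq oatg
Hunk 4: at line 9 remove [dhdzn,ahlk] add [mtxu] -> 15 lines: tvfg vklh qwq gmug lmkz guxw iaap xkx xadg mtxu zrp sbnaz fxa uuyyq oatg
Hunk 5: at line 10 remove [zrp,sbnaz] add [men] -> 14 lines: tvfg vklh qwq gmug lmkz guxw iaap xkx xadg mtxu men fxa uuyyq oatg
Hunk 6: at line 9 remove [mtxu,men,fxa] add [gkra,ichcs,ckrk] -> 14 lines: tvfg vklh qwq gmug lmkz guxw iaap xkx xadg gkra ichcs ckrk uuyyq oatg
Hunk 7: at line 5 remove [iaap] add [xirk] -> 14 lines: tvfg vklh qwq gmug lmkz guxw xirk xkx xadg gkra ichcs ckrk uuyyq oatg
Final line count: 14

Answer: 14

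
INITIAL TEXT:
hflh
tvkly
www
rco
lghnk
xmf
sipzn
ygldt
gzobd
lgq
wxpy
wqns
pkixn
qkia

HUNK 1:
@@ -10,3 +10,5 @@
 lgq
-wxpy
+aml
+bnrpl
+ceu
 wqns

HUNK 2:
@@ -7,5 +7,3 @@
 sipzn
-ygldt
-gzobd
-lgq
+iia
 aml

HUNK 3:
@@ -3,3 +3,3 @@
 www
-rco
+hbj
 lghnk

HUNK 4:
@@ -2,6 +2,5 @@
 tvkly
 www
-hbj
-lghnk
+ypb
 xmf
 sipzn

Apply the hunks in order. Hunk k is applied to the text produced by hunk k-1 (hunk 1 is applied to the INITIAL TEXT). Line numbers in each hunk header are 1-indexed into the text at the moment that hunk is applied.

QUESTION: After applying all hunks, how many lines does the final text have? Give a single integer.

Hunk 1: at line 10 remove [wxpy] add [aml,bnrpl,ceu] -> 16 lines: hflh tvkly www rco lghnk xmf sipzn ygldt gzobd lgq aml bnrpl ceu wqns pkixn qkia
Hunk 2: at line 7 remove [ygldt,gzobd,lgq] add [iia] -> 14 lines: hflh tvkly www rco lghnk xmf sipzn iia aml bnrpl ceu wqns pkixn qkia
Hunk 3: at line 3 remove [rco] add [hbj] -> 14 lines: hflh tvkly www hbj lghnk xmf sipzn iia aml bnrpl ceu wqns pkixn qkia
Hunk 4: at line 2 remove [hbj,lghnk] add [ypb] -> 13 lines: hflh tvkly www ypb xmf sipzn iia aml bnrpl ceu wqns pkixn qkia
Final line count: 13

Answer: 13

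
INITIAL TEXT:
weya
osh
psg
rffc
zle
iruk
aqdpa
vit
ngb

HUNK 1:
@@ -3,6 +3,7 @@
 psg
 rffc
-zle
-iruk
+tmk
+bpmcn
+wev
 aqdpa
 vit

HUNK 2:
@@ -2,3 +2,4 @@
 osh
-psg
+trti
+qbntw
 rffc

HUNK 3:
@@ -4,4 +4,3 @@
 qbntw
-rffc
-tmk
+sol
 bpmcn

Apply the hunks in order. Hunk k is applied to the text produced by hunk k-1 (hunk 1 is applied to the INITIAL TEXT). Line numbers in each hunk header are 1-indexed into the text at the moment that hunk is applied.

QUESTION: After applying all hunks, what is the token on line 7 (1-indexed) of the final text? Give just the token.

Answer: wev

Derivation:
Hunk 1: at line 3 remove [zle,iruk] add [tmk,bpmcn,wev] -> 10 lines: weya osh psg rffc tmk bpmcn wev aqdpa vit ngb
Hunk 2: at line 2 remove [psg] add [trti,qbntw] -> 11 lines: weya osh trti qbntw rffc tmk bpmcn wev aqdpa vit ngb
Hunk 3: at line 4 remove [rffc,tmk] add [sol] -> 10 lines: weya osh trti qbntw sol bpmcn wev aqdpa vit ngb
Final line 7: wev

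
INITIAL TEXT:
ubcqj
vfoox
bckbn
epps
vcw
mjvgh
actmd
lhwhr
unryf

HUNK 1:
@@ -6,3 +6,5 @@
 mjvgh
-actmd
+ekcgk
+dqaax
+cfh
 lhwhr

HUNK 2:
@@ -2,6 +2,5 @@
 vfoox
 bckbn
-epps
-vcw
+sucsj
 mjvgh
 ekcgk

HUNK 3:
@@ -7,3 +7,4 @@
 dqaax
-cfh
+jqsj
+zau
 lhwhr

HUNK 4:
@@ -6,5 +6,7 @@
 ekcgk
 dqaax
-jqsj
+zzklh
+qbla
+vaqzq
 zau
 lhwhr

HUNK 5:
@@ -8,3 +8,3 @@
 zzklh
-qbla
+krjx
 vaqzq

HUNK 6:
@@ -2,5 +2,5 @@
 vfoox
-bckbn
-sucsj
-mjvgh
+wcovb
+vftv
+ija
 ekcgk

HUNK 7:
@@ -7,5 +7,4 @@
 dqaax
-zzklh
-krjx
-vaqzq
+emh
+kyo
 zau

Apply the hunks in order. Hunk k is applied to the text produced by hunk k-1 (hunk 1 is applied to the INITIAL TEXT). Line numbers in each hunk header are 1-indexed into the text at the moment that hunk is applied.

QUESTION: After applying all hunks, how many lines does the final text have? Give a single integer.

Hunk 1: at line 6 remove [actmd] add [ekcgk,dqaax,cfh] -> 11 lines: ubcqj vfoox bckbn epps vcw mjvgh ekcgk dqaax cfh lhwhr unryf
Hunk 2: at line 2 remove [epps,vcw] add [sucsj] -> 10 lines: ubcqj vfoox bckbn sucsj mjvgh ekcgk dqaax cfh lhwhr unryf
Hunk 3: at line 7 remove [cfh] add [jqsj,zau] -> 11 lines: ubcqj vfoox bckbn sucsj mjvgh ekcgk dqaax jqsj zau lhwhr unryf
Hunk 4: at line 6 remove [jqsj] add [zzklh,qbla,vaqzq] -> 13 lines: ubcqj vfoox bckbn sucsj mjvgh ekcgk dqaax zzklh qbla vaqzq zau lhwhr unryf
Hunk 5: at line 8 remove [qbla] add [krjx] -> 13 lines: ubcqj vfoox bckbn sucsj mjvgh ekcgk dqaax zzklh krjx vaqzq zau lhwhr unryf
Hunk 6: at line 2 remove [bckbn,sucsj,mjvgh] add [wcovb,vftv,ija] -> 13 lines: ubcqj vfoox wcovb vftv ija ekcgk dqaax zzklh krjx vaqzq zau lhwhr unryf
Hunk 7: at line 7 remove [zzklh,krjx,vaqzq] add [emh,kyo] -> 12 lines: ubcqj vfoox wcovb vftv ija ekcgk dqaax emh kyo zau lhwhr unryf
Final line count: 12

Answer: 12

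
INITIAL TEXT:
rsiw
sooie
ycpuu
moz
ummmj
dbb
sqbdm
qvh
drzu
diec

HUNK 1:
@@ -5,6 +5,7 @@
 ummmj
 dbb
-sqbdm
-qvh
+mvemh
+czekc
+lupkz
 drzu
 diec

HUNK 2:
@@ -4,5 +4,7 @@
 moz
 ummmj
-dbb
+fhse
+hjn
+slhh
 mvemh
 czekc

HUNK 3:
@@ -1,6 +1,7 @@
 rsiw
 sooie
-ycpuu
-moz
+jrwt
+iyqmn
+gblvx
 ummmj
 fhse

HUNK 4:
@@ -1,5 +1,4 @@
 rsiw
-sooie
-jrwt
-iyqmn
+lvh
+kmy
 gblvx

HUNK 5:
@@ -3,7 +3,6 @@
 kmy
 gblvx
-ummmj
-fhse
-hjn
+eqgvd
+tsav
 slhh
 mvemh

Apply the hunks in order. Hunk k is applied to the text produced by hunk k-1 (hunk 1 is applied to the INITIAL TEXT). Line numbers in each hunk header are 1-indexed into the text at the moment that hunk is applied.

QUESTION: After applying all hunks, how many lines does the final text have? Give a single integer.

Answer: 12

Derivation:
Hunk 1: at line 5 remove [sqbdm,qvh] add [mvemh,czekc,lupkz] -> 11 lines: rsiw sooie ycpuu moz ummmj dbb mvemh czekc lupkz drzu diec
Hunk 2: at line 4 remove [dbb] add [fhse,hjn,slhh] -> 13 lines: rsiw sooie ycpuu moz ummmj fhse hjn slhh mvemh czekc lupkz drzu diec
Hunk 3: at line 1 remove [ycpuu,moz] add [jrwt,iyqmn,gblvx] -> 14 lines: rsiw sooie jrwt iyqmn gblvx ummmj fhse hjn slhh mvemh czekc lupkz drzu diec
Hunk 4: at line 1 remove [sooie,jrwt,iyqmn] add [lvh,kmy] -> 13 lines: rsiw lvh kmy gblvx ummmj fhse hjn slhh mvemh czekc lupkz drzu diec
Hunk 5: at line 3 remove [ummmj,fhse,hjn] add [eqgvd,tsav] -> 12 lines: rsiw lvh kmy gblvx eqgvd tsav slhh mvemh czekc lupkz drzu diec
Final line count: 12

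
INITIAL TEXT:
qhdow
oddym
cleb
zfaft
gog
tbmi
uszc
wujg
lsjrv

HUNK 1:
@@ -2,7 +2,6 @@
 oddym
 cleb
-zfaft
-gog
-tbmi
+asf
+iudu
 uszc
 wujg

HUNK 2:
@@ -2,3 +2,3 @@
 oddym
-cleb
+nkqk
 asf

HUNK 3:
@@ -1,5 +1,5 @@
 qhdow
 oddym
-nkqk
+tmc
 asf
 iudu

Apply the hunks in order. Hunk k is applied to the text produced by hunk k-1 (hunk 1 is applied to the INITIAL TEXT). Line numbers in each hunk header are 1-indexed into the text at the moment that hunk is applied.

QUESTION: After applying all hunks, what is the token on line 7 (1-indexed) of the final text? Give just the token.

Hunk 1: at line 2 remove [zfaft,gog,tbmi] add [asf,iudu] -> 8 lines: qhdow oddym cleb asf iudu uszc wujg lsjrv
Hunk 2: at line 2 remove [cleb] add [nkqk] -> 8 lines: qhdow oddym nkqk asf iudu uszc wujg lsjrv
Hunk 3: at line 1 remove [nkqk] add [tmc] -> 8 lines: qhdow oddym tmc asf iudu uszc wujg lsjrv
Final line 7: wujg

Answer: wujg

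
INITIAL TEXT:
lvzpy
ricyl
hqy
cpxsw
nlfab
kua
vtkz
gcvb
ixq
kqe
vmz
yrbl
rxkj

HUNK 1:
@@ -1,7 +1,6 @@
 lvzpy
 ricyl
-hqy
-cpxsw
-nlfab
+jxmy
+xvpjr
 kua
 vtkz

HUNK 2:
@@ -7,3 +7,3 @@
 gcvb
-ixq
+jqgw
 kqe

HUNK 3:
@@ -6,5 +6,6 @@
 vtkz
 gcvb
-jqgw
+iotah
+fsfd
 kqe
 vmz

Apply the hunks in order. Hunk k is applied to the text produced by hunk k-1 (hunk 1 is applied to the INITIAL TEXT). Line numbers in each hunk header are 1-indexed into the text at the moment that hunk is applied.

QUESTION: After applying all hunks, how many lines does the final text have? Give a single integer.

Hunk 1: at line 1 remove [hqy,cpxsw,nlfab] add [jxmy,xvpjr] -> 12 lines: lvzpy ricyl jxmy xvpjr kua vtkz gcvb ixq kqe vmz yrbl rxkj
Hunk 2: at line 7 remove [ixq] add [jqgw] -> 12 lines: lvzpy ricyl jxmy xvpjr kua vtkz gcvb jqgw kqe vmz yrbl rxkj
Hunk 3: at line 6 remove [jqgw] add [iotah,fsfd] -> 13 lines: lvzpy ricyl jxmy xvpjr kua vtkz gcvb iotah fsfd kqe vmz yrbl rxkj
Final line count: 13

Answer: 13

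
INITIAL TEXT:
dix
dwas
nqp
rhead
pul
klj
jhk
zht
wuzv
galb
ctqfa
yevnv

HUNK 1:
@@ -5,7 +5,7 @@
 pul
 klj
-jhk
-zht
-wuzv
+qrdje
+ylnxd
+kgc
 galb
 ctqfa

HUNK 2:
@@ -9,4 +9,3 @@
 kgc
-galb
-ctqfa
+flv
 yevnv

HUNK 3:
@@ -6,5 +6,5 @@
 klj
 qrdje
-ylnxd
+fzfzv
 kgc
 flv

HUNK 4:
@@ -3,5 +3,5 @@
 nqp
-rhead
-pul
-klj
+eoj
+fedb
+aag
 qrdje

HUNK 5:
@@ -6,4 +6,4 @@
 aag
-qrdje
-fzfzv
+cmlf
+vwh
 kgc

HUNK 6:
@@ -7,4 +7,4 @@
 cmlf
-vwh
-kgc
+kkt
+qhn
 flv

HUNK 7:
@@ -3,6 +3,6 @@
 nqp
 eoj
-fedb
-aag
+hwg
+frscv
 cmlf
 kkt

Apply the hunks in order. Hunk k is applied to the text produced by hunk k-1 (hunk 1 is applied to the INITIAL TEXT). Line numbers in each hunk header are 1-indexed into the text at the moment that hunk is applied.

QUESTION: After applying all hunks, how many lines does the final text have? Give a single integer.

Answer: 11

Derivation:
Hunk 1: at line 5 remove [jhk,zht,wuzv] add [qrdje,ylnxd,kgc] -> 12 lines: dix dwas nqp rhead pul klj qrdje ylnxd kgc galb ctqfa yevnv
Hunk 2: at line 9 remove [galb,ctqfa] add [flv] -> 11 lines: dix dwas nqp rhead pul klj qrdje ylnxd kgc flv yevnv
Hunk 3: at line 6 remove [ylnxd] add [fzfzv] -> 11 lines: dix dwas nqp rhead pul klj qrdje fzfzv kgc flv yevnv
Hunk 4: at line 3 remove [rhead,pul,klj] add [eoj,fedb,aag] -> 11 lines: dix dwas nqp eoj fedb aag qrdje fzfzv kgc flv yevnv
Hunk 5: at line 6 remove [qrdje,fzfzv] add [cmlf,vwh] -> 11 lines: dix dwas nqp eoj fedb aag cmlf vwh kgc flv yevnv
Hunk 6: at line 7 remove [vwh,kgc] add [kkt,qhn] -> 11 lines: dix dwas nqp eoj fedb aag cmlf kkt qhn flv yevnv
Hunk 7: at line 3 remove [fedb,aag] add [hwg,frscv] -> 11 lines: dix dwas nqp eoj hwg frscv cmlf kkt qhn flv yevnv
Final line count: 11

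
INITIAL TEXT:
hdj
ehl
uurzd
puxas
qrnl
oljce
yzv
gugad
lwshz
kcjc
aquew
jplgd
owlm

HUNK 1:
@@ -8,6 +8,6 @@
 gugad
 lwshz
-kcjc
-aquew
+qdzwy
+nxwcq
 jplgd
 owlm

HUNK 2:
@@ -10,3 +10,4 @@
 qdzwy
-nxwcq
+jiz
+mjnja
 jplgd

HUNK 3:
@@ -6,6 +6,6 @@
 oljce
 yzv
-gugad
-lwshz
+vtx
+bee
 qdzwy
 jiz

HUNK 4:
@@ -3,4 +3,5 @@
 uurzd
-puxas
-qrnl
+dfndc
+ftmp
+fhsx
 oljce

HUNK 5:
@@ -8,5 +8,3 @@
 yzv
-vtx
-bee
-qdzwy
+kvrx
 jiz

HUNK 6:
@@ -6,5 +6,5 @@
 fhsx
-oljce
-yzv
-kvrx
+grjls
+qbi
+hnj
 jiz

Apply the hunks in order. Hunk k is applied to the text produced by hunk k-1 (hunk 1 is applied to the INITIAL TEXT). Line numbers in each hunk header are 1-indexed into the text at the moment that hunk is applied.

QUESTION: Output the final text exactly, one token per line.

Answer: hdj
ehl
uurzd
dfndc
ftmp
fhsx
grjls
qbi
hnj
jiz
mjnja
jplgd
owlm

Derivation:
Hunk 1: at line 8 remove [kcjc,aquew] add [qdzwy,nxwcq] -> 13 lines: hdj ehl uurzd puxas qrnl oljce yzv gugad lwshz qdzwy nxwcq jplgd owlm
Hunk 2: at line 10 remove [nxwcq] add [jiz,mjnja] -> 14 lines: hdj ehl uurzd puxas qrnl oljce yzv gugad lwshz qdzwy jiz mjnja jplgd owlm
Hunk 3: at line 6 remove [gugad,lwshz] add [vtx,bee] -> 14 lines: hdj ehl uurzd puxas qrnl oljce yzv vtx bee qdzwy jiz mjnja jplgd owlm
Hunk 4: at line 3 remove [puxas,qrnl] add [dfndc,ftmp,fhsx] -> 15 lines: hdj ehl uurzd dfndc ftmp fhsx oljce yzv vtx bee qdzwy jiz mjnja jplgd owlm
Hunk 5: at line 8 remove [vtx,bee,qdzwy] add [kvrx] -> 13 lines: hdj ehl uurzd dfndc ftmp fhsx oljce yzv kvrx jiz mjnja jplgd owlm
Hunk 6: at line 6 remove [oljce,yzv,kvrx] add [grjls,qbi,hnj] -> 13 lines: hdj ehl uurzd dfndc ftmp fhsx grjls qbi hnj jiz mjnja jplgd owlm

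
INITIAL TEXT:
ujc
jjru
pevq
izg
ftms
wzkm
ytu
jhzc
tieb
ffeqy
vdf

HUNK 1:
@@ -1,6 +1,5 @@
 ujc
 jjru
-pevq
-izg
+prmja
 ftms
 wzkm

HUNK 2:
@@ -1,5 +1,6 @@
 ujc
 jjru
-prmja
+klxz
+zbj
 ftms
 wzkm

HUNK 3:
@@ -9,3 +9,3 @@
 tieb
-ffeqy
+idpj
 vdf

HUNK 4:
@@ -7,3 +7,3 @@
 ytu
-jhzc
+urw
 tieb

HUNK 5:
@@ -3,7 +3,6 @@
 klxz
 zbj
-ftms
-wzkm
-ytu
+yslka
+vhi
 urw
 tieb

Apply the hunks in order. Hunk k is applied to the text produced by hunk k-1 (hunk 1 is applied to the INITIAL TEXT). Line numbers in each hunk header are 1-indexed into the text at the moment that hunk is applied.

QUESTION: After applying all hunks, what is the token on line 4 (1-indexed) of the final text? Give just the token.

Hunk 1: at line 1 remove [pevq,izg] add [prmja] -> 10 lines: ujc jjru prmja ftms wzkm ytu jhzc tieb ffeqy vdf
Hunk 2: at line 1 remove [prmja] add [klxz,zbj] -> 11 lines: ujc jjru klxz zbj ftms wzkm ytu jhzc tieb ffeqy vdf
Hunk 3: at line 9 remove [ffeqy] add [idpj] -> 11 lines: ujc jjru klxz zbj ftms wzkm ytu jhzc tieb idpj vdf
Hunk 4: at line 7 remove [jhzc] add [urw] -> 11 lines: ujc jjru klxz zbj ftms wzkm ytu urw tieb idpj vdf
Hunk 5: at line 3 remove [ftms,wzkm,ytu] add [yslka,vhi] -> 10 lines: ujc jjru klxz zbj yslka vhi urw tieb idpj vdf
Final line 4: zbj

Answer: zbj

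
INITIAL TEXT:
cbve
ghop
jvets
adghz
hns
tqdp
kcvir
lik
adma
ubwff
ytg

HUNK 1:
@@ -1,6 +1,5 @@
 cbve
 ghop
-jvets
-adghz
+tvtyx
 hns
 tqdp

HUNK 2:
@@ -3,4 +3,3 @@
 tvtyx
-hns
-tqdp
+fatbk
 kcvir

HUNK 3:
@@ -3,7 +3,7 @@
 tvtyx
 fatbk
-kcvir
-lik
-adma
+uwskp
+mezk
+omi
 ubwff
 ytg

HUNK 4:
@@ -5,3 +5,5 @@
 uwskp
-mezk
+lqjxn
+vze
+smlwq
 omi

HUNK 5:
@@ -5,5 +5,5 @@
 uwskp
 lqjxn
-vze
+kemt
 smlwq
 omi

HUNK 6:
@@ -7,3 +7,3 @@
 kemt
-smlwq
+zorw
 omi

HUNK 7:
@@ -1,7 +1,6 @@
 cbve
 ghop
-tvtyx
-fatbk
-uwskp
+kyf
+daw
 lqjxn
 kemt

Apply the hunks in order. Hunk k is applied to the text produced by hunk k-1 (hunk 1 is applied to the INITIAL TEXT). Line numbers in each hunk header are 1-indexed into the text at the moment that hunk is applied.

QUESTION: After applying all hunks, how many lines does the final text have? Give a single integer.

Hunk 1: at line 1 remove [jvets,adghz] add [tvtyx] -> 10 lines: cbve ghop tvtyx hns tqdp kcvir lik adma ubwff ytg
Hunk 2: at line 3 remove [hns,tqdp] add [fatbk] -> 9 lines: cbve ghop tvtyx fatbk kcvir lik adma ubwff ytg
Hunk 3: at line 3 remove [kcvir,lik,adma] add [uwskp,mezk,omi] -> 9 lines: cbve ghop tvtyx fatbk uwskp mezk omi ubwff ytg
Hunk 4: at line 5 remove [mezk] add [lqjxn,vze,smlwq] -> 11 lines: cbve ghop tvtyx fatbk uwskp lqjxn vze smlwq omi ubwff ytg
Hunk 5: at line 5 remove [vze] add [kemt] -> 11 lines: cbve ghop tvtyx fatbk uwskp lqjxn kemt smlwq omi ubwff ytg
Hunk 6: at line 7 remove [smlwq] add [zorw] -> 11 lines: cbve ghop tvtyx fatbk uwskp lqjxn kemt zorw omi ubwff ytg
Hunk 7: at line 1 remove [tvtyx,fatbk,uwskp] add [kyf,daw] -> 10 lines: cbve ghop kyf daw lqjxn kemt zorw omi ubwff ytg
Final line count: 10

Answer: 10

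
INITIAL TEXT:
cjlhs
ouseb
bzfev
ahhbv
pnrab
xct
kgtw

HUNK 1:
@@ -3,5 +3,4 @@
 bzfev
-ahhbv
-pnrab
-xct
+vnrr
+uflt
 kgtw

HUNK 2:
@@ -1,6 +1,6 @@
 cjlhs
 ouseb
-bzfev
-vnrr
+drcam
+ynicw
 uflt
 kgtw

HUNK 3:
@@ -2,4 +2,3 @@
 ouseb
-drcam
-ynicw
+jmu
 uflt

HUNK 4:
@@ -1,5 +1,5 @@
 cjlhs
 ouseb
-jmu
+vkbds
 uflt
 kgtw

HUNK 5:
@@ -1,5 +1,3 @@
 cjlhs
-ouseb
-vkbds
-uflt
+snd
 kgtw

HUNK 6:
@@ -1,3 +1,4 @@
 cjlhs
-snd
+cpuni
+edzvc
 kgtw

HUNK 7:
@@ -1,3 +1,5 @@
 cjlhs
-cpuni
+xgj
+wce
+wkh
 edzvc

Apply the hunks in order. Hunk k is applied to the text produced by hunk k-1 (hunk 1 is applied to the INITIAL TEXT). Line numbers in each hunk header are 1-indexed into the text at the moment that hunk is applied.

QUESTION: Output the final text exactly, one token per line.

Answer: cjlhs
xgj
wce
wkh
edzvc
kgtw

Derivation:
Hunk 1: at line 3 remove [ahhbv,pnrab,xct] add [vnrr,uflt] -> 6 lines: cjlhs ouseb bzfev vnrr uflt kgtw
Hunk 2: at line 1 remove [bzfev,vnrr] add [drcam,ynicw] -> 6 lines: cjlhs ouseb drcam ynicw uflt kgtw
Hunk 3: at line 2 remove [drcam,ynicw] add [jmu] -> 5 lines: cjlhs ouseb jmu uflt kgtw
Hunk 4: at line 1 remove [jmu] add [vkbds] -> 5 lines: cjlhs ouseb vkbds uflt kgtw
Hunk 5: at line 1 remove [ouseb,vkbds,uflt] add [snd] -> 3 lines: cjlhs snd kgtw
Hunk 6: at line 1 remove [snd] add [cpuni,edzvc] -> 4 lines: cjlhs cpuni edzvc kgtw
Hunk 7: at line 1 remove [cpuni] add [xgj,wce,wkh] -> 6 lines: cjlhs xgj wce wkh edzvc kgtw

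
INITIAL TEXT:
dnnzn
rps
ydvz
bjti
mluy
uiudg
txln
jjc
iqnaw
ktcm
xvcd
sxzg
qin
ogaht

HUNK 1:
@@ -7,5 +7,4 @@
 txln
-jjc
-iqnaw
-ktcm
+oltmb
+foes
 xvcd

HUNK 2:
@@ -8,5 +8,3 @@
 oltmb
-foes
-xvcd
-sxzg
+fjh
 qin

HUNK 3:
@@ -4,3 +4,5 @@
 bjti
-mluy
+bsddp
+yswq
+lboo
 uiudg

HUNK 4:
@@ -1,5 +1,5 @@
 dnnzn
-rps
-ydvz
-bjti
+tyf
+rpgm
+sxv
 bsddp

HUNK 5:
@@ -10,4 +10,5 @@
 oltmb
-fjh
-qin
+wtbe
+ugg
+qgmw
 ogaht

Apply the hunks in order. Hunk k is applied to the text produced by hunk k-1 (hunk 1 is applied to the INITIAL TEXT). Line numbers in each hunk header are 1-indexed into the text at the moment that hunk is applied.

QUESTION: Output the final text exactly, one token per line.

Hunk 1: at line 7 remove [jjc,iqnaw,ktcm] add [oltmb,foes] -> 13 lines: dnnzn rps ydvz bjti mluy uiudg txln oltmb foes xvcd sxzg qin ogaht
Hunk 2: at line 8 remove [foes,xvcd,sxzg] add [fjh] -> 11 lines: dnnzn rps ydvz bjti mluy uiudg txln oltmb fjh qin ogaht
Hunk 3: at line 4 remove [mluy] add [bsddp,yswq,lboo] -> 13 lines: dnnzn rps ydvz bjti bsddp yswq lboo uiudg txln oltmb fjh qin ogaht
Hunk 4: at line 1 remove [rps,ydvz,bjti] add [tyf,rpgm,sxv] -> 13 lines: dnnzn tyf rpgm sxv bsddp yswq lboo uiudg txln oltmb fjh qin ogaht
Hunk 5: at line 10 remove [fjh,qin] add [wtbe,ugg,qgmw] -> 14 lines: dnnzn tyf rpgm sxv bsddp yswq lboo uiudg txln oltmb wtbe ugg qgmw ogaht

Answer: dnnzn
tyf
rpgm
sxv
bsddp
yswq
lboo
uiudg
txln
oltmb
wtbe
ugg
qgmw
ogaht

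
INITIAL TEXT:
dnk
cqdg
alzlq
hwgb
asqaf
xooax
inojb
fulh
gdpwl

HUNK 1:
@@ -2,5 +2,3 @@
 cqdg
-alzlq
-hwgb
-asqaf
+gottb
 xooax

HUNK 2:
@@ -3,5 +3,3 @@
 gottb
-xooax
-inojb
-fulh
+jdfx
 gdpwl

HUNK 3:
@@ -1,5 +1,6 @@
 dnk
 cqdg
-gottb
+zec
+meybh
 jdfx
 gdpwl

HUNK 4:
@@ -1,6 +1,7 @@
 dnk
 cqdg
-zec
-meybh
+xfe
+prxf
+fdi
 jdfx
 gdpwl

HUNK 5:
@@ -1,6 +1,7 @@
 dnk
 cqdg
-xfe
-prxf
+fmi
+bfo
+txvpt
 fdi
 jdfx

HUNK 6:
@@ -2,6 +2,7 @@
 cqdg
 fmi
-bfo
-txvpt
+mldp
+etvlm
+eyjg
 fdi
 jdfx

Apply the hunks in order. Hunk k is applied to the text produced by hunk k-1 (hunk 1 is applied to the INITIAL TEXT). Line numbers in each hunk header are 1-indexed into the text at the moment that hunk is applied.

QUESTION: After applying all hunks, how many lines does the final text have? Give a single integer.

Hunk 1: at line 2 remove [alzlq,hwgb,asqaf] add [gottb] -> 7 lines: dnk cqdg gottb xooax inojb fulh gdpwl
Hunk 2: at line 3 remove [xooax,inojb,fulh] add [jdfx] -> 5 lines: dnk cqdg gottb jdfx gdpwl
Hunk 3: at line 1 remove [gottb] add [zec,meybh] -> 6 lines: dnk cqdg zec meybh jdfx gdpwl
Hunk 4: at line 1 remove [zec,meybh] add [xfe,prxf,fdi] -> 7 lines: dnk cqdg xfe prxf fdi jdfx gdpwl
Hunk 5: at line 1 remove [xfe,prxf] add [fmi,bfo,txvpt] -> 8 lines: dnk cqdg fmi bfo txvpt fdi jdfx gdpwl
Hunk 6: at line 2 remove [bfo,txvpt] add [mldp,etvlm,eyjg] -> 9 lines: dnk cqdg fmi mldp etvlm eyjg fdi jdfx gdpwl
Final line count: 9

Answer: 9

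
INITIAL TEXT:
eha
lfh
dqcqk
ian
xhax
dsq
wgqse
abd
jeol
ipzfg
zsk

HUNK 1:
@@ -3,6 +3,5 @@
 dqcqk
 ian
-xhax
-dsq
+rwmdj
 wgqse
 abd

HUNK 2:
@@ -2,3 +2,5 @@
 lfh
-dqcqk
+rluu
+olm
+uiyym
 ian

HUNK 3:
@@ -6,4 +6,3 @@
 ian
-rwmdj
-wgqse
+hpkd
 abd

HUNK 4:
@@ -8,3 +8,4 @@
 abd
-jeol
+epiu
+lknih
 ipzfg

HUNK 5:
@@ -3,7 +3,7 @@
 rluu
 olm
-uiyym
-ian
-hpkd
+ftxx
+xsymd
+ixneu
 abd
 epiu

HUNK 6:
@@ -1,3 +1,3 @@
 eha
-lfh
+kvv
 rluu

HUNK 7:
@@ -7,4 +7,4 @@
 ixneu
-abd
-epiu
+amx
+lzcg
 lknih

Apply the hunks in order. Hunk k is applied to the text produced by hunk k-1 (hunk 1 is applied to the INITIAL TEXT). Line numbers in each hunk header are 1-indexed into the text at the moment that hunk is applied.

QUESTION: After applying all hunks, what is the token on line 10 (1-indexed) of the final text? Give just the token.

Hunk 1: at line 3 remove [xhax,dsq] add [rwmdj] -> 10 lines: eha lfh dqcqk ian rwmdj wgqse abd jeol ipzfg zsk
Hunk 2: at line 2 remove [dqcqk] add [rluu,olm,uiyym] -> 12 lines: eha lfh rluu olm uiyym ian rwmdj wgqse abd jeol ipzfg zsk
Hunk 3: at line 6 remove [rwmdj,wgqse] add [hpkd] -> 11 lines: eha lfh rluu olm uiyym ian hpkd abd jeol ipzfg zsk
Hunk 4: at line 8 remove [jeol] add [epiu,lknih] -> 12 lines: eha lfh rluu olm uiyym ian hpkd abd epiu lknih ipzfg zsk
Hunk 5: at line 3 remove [uiyym,ian,hpkd] add [ftxx,xsymd,ixneu] -> 12 lines: eha lfh rluu olm ftxx xsymd ixneu abd epiu lknih ipzfg zsk
Hunk 6: at line 1 remove [lfh] add [kvv] -> 12 lines: eha kvv rluu olm ftxx xsymd ixneu abd epiu lknih ipzfg zsk
Hunk 7: at line 7 remove [abd,epiu] add [amx,lzcg] -> 12 lines: eha kvv rluu olm ftxx xsymd ixneu amx lzcg lknih ipzfg zsk
Final line 10: lknih

Answer: lknih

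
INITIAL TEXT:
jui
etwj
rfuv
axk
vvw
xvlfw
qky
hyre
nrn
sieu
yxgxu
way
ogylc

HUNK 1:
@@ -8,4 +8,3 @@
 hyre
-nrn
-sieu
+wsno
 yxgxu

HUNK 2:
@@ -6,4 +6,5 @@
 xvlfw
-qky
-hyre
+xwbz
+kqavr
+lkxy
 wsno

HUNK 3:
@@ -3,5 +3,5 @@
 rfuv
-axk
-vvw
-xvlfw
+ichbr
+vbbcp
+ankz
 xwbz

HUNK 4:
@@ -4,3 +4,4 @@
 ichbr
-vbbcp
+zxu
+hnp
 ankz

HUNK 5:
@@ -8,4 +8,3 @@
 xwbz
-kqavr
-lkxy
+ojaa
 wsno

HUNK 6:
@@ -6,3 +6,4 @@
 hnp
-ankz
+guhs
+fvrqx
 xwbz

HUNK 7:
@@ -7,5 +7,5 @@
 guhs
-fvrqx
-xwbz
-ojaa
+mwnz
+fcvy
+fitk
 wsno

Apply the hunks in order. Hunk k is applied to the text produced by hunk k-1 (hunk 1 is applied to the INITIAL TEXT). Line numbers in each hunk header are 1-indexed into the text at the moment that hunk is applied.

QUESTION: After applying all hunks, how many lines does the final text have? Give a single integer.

Answer: 14

Derivation:
Hunk 1: at line 8 remove [nrn,sieu] add [wsno] -> 12 lines: jui etwj rfuv axk vvw xvlfw qky hyre wsno yxgxu way ogylc
Hunk 2: at line 6 remove [qky,hyre] add [xwbz,kqavr,lkxy] -> 13 lines: jui etwj rfuv axk vvw xvlfw xwbz kqavr lkxy wsno yxgxu way ogylc
Hunk 3: at line 3 remove [axk,vvw,xvlfw] add [ichbr,vbbcp,ankz] -> 13 lines: jui etwj rfuv ichbr vbbcp ankz xwbz kqavr lkxy wsno yxgxu way ogylc
Hunk 4: at line 4 remove [vbbcp] add [zxu,hnp] -> 14 lines: jui etwj rfuv ichbr zxu hnp ankz xwbz kqavr lkxy wsno yxgxu way ogylc
Hunk 5: at line 8 remove [kqavr,lkxy] add [ojaa] -> 13 lines: jui etwj rfuv ichbr zxu hnp ankz xwbz ojaa wsno yxgxu way ogylc
Hunk 6: at line 6 remove [ankz] add [guhs,fvrqx] -> 14 lines: jui etwj rfuv ichbr zxu hnp guhs fvrqx xwbz ojaa wsno yxgxu way ogylc
Hunk 7: at line 7 remove [fvrqx,xwbz,ojaa] add [mwnz,fcvy,fitk] -> 14 lines: jui etwj rfuv ichbr zxu hnp guhs mwnz fcvy fitk wsno yxgxu way ogylc
Final line count: 14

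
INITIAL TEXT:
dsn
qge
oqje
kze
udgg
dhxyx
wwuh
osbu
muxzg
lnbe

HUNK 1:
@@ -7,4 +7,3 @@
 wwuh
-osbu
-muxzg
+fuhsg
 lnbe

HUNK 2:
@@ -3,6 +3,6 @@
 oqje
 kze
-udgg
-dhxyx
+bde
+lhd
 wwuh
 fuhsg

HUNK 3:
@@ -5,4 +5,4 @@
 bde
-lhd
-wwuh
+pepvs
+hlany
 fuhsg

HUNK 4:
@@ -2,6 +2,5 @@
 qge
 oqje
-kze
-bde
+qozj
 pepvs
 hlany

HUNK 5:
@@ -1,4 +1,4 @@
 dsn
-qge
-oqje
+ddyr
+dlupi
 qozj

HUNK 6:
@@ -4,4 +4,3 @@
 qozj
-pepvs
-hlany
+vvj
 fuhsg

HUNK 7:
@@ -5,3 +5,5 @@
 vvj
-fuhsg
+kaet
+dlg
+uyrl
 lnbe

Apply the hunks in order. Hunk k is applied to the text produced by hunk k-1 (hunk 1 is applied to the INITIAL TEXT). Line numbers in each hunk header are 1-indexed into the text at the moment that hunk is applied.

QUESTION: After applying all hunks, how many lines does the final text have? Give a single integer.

Hunk 1: at line 7 remove [osbu,muxzg] add [fuhsg] -> 9 lines: dsn qge oqje kze udgg dhxyx wwuh fuhsg lnbe
Hunk 2: at line 3 remove [udgg,dhxyx] add [bde,lhd] -> 9 lines: dsn qge oqje kze bde lhd wwuh fuhsg lnbe
Hunk 3: at line 5 remove [lhd,wwuh] add [pepvs,hlany] -> 9 lines: dsn qge oqje kze bde pepvs hlany fuhsg lnbe
Hunk 4: at line 2 remove [kze,bde] add [qozj] -> 8 lines: dsn qge oqje qozj pepvs hlany fuhsg lnbe
Hunk 5: at line 1 remove [qge,oqje] add [ddyr,dlupi] -> 8 lines: dsn ddyr dlupi qozj pepvs hlany fuhsg lnbe
Hunk 6: at line 4 remove [pepvs,hlany] add [vvj] -> 7 lines: dsn ddyr dlupi qozj vvj fuhsg lnbe
Hunk 7: at line 5 remove [fuhsg] add [kaet,dlg,uyrl] -> 9 lines: dsn ddyr dlupi qozj vvj kaet dlg uyrl lnbe
Final line count: 9

Answer: 9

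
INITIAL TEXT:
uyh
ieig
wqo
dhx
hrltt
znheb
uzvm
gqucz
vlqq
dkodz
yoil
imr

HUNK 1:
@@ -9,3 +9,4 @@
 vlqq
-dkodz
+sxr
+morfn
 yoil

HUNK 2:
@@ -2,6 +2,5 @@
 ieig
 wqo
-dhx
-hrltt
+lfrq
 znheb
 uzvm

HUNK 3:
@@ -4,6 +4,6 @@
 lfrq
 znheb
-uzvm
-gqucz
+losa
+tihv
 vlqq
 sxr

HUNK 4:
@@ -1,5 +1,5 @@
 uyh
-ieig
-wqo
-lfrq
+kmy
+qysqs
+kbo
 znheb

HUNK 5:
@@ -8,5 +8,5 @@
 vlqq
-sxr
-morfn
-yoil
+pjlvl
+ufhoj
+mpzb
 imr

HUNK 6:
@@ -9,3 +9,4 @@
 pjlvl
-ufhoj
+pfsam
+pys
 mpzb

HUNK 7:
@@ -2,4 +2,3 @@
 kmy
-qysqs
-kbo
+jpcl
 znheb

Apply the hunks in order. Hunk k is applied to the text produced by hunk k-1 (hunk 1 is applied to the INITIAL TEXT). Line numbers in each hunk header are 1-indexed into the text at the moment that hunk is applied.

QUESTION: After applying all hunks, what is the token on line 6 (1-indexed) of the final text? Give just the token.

Hunk 1: at line 9 remove [dkodz] add [sxr,morfn] -> 13 lines: uyh ieig wqo dhx hrltt znheb uzvm gqucz vlqq sxr morfn yoil imr
Hunk 2: at line 2 remove [dhx,hrltt] add [lfrq] -> 12 lines: uyh ieig wqo lfrq znheb uzvm gqucz vlqq sxr morfn yoil imr
Hunk 3: at line 4 remove [uzvm,gqucz] add [losa,tihv] -> 12 lines: uyh ieig wqo lfrq znheb losa tihv vlqq sxr morfn yoil imr
Hunk 4: at line 1 remove [ieig,wqo,lfrq] add [kmy,qysqs,kbo] -> 12 lines: uyh kmy qysqs kbo znheb losa tihv vlqq sxr morfn yoil imr
Hunk 5: at line 8 remove [sxr,morfn,yoil] add [pjlvl,ufhoj,mpzb] -> 12 lines: uyh kmy qysqs kbo znheb losa tihv vlqq pjlvl ufhoj mpzb imr
Hunk 6: at line 9 remove [ufhoj] add [pfsam,pys] -> 13 lines: uyh kmy qysqs kbo znheb losa tihv vlqq pjlvl pfsam pys mpzb imr
Hunk 7: at line 2 remove [qysqs,kbo] add [jpcl] -> 12 lines: uyh kmy jpcl znheb losa tihv vlqq pjlvl pfsam pys mpzb imr
Final line 6: tihv

Answer: tihv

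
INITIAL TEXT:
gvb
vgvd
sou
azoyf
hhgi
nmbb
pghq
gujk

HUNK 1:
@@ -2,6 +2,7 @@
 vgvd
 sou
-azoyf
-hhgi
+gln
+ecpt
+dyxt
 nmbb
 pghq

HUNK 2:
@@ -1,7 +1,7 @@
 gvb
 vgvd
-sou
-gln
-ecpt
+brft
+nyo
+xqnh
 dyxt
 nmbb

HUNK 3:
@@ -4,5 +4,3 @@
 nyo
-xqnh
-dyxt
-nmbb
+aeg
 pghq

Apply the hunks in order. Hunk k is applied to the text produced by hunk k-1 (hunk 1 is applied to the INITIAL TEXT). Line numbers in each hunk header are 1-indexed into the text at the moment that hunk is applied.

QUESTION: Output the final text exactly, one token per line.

Answer: gvb
vgvd
brft
nyo
aeg
pghq
gujk

Derivation:
Hunk 1: at line 2 remove [azoyf,hhgi] add [gln,ecpt,dyxt] -> 9 lines: gvb vgvd sou gln ecpt dyxt nmbb pghq gujk
Hunk 2: at line 1 remove [sou,gln,ecpt] add [brft,nyo,xqnh] -> 9 lines: gvb vgvd brft nyo xqnh dyxt nmbb pghq gujk
Hunk 3: at line 4 remove [xqnh,dyxt,nmbb] add [aeg] -> 7 lines: gvb vgvd brft nyo aeg pghq gujk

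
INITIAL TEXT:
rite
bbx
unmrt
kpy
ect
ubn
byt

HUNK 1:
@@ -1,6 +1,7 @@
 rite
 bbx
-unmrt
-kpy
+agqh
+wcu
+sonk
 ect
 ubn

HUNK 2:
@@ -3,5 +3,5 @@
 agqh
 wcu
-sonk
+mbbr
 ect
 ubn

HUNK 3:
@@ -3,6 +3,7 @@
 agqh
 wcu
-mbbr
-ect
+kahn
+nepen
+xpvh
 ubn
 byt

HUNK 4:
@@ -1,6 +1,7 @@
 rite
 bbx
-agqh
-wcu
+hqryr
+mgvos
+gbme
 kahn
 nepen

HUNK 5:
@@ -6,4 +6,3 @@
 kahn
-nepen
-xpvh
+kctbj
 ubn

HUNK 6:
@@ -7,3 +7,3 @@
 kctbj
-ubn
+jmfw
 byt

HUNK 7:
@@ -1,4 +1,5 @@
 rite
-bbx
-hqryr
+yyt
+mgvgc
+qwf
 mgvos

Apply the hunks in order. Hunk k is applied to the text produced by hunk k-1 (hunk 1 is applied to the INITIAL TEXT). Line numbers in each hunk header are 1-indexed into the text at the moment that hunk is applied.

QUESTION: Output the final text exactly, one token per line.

Hunk 1: at line 1 remove [unmrt,kpy] add [agqh,wcu,sonk] -> 8 lines: rite bbx agqh wcu sonk ect ubn byt
Hunk 2: at line 3 remove [sonk] add [mbbr] -> 8 lines: rite bbx agqh wcu mbbr ect ubn byt
Hunk 3: at line 3 remove [mbbr,ect] add [kahn,nepen,xpvh] -> 9 lines: rite bbx agqh wcu kahn nepen xpvh ubn byt
Hunk 4: at line 1 remove [agqh,wcu] add [hqryr,mgvos,gbme] -> 10 lines: rite bbx hqryr mgvos gbme kahn nepen xpvh ubn byt
Hunk 5: at line 6 remove [nepen,xpvh] add [kctbj] -> 9 lines: rite bbx hqryr mgvos gbme kahn kctbj ubn byt
Hunk 6: at line 7 remove [ubn] add [jmfw] -> 9 lines: rite bbx hqryr mgvos gbme kahn kctbj jmfw byt
Hunk 7: at line 1 remove [bbx,hqryr] add [yyt,mgvgc,qwf] -> 10 lines: rite yyt mgvgc qwf mgvos gbme kahn kctbj jmfw byt

Answer: rite
yyt
mgvgc
qwf
mgvos
gbme
kahn
kctbj
jmfw
byt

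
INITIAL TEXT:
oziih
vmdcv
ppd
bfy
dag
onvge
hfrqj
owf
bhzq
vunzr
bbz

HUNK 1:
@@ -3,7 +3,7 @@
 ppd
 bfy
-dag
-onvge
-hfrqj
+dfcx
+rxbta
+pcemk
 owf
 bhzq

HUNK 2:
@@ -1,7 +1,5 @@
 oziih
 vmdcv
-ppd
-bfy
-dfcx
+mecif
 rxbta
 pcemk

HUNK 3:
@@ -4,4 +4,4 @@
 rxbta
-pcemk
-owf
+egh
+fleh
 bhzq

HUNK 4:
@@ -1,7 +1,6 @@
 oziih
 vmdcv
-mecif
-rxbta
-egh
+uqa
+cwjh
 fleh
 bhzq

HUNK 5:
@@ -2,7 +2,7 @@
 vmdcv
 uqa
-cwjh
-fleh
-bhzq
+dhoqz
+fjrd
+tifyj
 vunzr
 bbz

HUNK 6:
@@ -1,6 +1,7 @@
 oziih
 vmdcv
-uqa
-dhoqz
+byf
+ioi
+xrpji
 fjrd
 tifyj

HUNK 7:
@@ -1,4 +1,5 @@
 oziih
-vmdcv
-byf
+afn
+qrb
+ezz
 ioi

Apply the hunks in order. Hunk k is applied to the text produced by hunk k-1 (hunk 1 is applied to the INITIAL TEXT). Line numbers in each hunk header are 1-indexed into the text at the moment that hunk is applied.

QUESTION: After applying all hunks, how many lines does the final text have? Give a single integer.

Hunk 1: at line 3 remove [dag,onvge,hfrqj] add [dfcx,rxbta,pcemk] -> 11 lines: oziih vmdcv ppd bfy dfcx rxbta pcemk owf bhzq vunzr bbz
Hunk 2: at line 1 remove [ppd,bfy,dfcx] add [mecif] -> 9 lines: oziih vmdcv mecif rxbta pcemk owf bhzq vunzr bbz
Hunk 3: at line 4 remove [pcemk,owf] add [egh,fleh] -> 9 lines: oziih vmdcv mecif rxbta egh fleh bhzq vunzr bbz
Hunk 4: at line 1 remove [mecif,rxbta,egh] add [uqa,cwjh] -> 8 lines: oziih vmdcv uqa cwjh fleh bhzq vunzr bbz
Hunk 5: at line 2 remove [cwjh,fleh,bhzq] add [dhoqz,fjrd,tifyj] -> 8 lines: oziih vmdcv uqa dhoqz fjrd tifyj vunzr bbz
Hunk 6: at line 1 remove [uqa,dhoqz] add [byf,ioi,xrpji] -> 9 lines: oziih vmdcv byf ioi xrpji fjrd tifyj vunzr bbz
Hunk 7: at line 1 remove [vmdcv,byf] add [afn,qrb,ezz] -> 10 lines: oziih afn qrb ezz ioi xrpji fjrd tifyj vunzr bbz
Final line count: 10

Answer: 10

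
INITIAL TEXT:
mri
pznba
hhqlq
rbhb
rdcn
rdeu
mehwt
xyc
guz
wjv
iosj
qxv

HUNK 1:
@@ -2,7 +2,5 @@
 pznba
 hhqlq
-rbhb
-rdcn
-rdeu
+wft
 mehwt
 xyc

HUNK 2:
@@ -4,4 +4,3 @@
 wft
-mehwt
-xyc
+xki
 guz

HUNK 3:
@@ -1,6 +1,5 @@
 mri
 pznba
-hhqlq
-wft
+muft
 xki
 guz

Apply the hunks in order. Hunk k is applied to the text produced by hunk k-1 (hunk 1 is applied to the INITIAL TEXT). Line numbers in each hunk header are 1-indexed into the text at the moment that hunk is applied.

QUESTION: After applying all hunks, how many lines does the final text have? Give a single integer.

Hunk 1: at line 2 remove [rbhb,rdcn,rdeu] add [wft] -> 10 lines: mri pznba hhqlq wft mehwt xyc guz wjv iosj qxv
Hunk 2: at line 4 remove [mehwt,xyc] add [xki] -> 9 lines: mri pznba hhqlq wft xki guz wjv iosj qxv
Hunk 3: at line 1 remove [hhqlq,wft] add [muft] -> 8 lines: mri pznba muft xki guz wjv iosj qxv
Final line count: 8

Answer: 8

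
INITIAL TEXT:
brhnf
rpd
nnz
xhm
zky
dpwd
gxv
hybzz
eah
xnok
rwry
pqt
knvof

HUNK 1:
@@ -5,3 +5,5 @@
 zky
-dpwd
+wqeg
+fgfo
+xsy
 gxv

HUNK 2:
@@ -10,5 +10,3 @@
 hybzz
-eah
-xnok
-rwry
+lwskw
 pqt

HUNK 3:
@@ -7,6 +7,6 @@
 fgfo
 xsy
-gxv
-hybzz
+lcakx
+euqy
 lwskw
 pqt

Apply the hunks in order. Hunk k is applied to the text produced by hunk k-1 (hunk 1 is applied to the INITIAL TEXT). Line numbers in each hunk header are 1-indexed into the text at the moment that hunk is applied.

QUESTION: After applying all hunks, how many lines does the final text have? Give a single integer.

Answer: 13

Derivation:
Hunk 1: at line 5 remove [dpwd] add [wqeg,fgfo,xsy] -> 15 lines: brhnf rpd nnz xhm zky wqeg fgfo xsy gxv hybzz eah xnok rwry pqt knvof
Hunk 2: at line 10 remove [eah,xnok,rwry] add [lwskw] -> 13 lines: brhnf rpd nnz xhm zky wqeg fgfo xsy gxv hybzz lwskw pqt knvof
Hunk 3: at line 7 remove [gxv,hybzz] add [lcakx,euqy] -> 13 lines: brhnf rpd nnz xhm zky wqeg fgfo xsy lcakx euqy lwskw pqt knvof
Final line count: 13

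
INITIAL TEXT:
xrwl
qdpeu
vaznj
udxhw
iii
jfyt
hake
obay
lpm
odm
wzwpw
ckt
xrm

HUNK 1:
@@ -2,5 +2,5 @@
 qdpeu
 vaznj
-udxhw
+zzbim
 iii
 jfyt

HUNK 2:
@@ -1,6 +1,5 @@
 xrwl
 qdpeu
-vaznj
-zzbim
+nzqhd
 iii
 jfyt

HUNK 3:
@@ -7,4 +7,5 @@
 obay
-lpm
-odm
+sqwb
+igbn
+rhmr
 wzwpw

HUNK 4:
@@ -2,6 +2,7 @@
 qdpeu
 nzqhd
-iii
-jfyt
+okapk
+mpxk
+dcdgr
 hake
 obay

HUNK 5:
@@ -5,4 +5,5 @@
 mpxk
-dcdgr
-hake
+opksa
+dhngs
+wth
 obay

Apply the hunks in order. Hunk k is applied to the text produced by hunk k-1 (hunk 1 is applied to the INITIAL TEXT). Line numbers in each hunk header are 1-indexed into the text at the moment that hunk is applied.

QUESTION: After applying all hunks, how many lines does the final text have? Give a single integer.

Hunk 1: at line 2 remove [udxhw] add [zzbim] -> 13 lines: xrwl qdpeu vaznj zzbim iii jfyt hake obay lpm odm wzwpw ckt xrm
Hunk 2: at line 1 remove [vaznj,zzbim] add [nzqhd] -> 12 lines: xrwl qdpeu nzqhd iii jfyt hake obay lpm odm wzwpw ckt xrm
Hunk 3: at line 7 remove [lpm,odm] add [sqwb,igbn,rhmr] -> 13 lines: xrwl qdpeu nzqhd iii jfyt hake obay sqwb igbn rhmr wzwpw ckt xrm
Hunk 4: at line 2 remove [iii,jfyt] add [okapk,mpxk,dcdgr] -> 14 lines: xrwl qdpeu nzqhd okapk mpxk dcdgr hake obay sqwb igbn rhmr wzwpw ckt xrm
Hunk 5: at line 5 remove [dcdgr,hake] add [opksa,dhngs,wth] -> 15 lines: xrwl qdpeu nzqhd okapk mpxk opksa dhngs wth obay sqwb igbn rhmr wzwpw ckt xrm
Final line count: 15

Answer: 15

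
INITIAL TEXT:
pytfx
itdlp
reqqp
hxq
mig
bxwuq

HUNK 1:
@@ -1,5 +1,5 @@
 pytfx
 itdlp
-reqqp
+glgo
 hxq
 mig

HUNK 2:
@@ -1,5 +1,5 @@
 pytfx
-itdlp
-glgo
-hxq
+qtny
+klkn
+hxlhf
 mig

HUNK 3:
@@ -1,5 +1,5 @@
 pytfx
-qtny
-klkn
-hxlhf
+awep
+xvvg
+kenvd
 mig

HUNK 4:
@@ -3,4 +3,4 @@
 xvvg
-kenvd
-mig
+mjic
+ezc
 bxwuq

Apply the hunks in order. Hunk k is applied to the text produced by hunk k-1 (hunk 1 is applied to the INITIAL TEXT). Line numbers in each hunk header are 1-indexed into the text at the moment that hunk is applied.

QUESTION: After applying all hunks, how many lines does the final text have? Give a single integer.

Hunk 1: at line 1 remove [reqqp] add [glgo] -> 6 lines: pytfx itdlp glgo hxq mig bxwuq
Hunk 2: at line 1 remove [itdlp,glgo,hxq] add [qtny,klkn,hxlhf] -> 6 lines: pytfx qtny klkn hxlhf mig bxwuq
Hunk 3: at line 1 remove [qtny,klkn,hxlhf] add [awep,xvvg,kenvd] -> 6 lines: pytfx awep xvvg kenvd mig bxwuq
Hunk 4: at line 3 remove [kenvd,mig] add [mjic,ezc] -> 6 lines: pytfx awep xvvg mjic ezc bxwuq
Final line count: 6

Answer: 6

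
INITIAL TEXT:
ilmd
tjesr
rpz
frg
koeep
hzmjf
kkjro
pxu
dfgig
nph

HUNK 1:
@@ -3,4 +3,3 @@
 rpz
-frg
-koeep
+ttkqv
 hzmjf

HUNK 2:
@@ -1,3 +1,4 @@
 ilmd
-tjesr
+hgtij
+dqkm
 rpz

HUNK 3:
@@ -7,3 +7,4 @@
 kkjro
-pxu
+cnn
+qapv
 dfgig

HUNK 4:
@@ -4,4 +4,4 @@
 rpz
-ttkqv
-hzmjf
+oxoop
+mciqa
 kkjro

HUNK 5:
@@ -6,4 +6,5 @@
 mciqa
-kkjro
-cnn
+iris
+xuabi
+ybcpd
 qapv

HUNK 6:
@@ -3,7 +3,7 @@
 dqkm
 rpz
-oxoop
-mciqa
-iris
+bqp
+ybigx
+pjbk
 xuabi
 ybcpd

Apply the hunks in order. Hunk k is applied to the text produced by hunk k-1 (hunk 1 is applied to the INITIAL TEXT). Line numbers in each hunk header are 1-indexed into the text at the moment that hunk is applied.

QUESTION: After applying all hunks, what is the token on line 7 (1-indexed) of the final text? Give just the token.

Hunk 1: at line 3 remove [frg,koeep] add [ttkqv] -> 9 lines: ilmd tjesr rpz ttkqv hzmjf kkjro pxu dfgig nph
Hunk 2: at line 1 remove [tjesr] add [hgtij,dqkm] -> 10 lines: ilmd hgtij dqkm rpz ttkqv hzmjf kkjro pxu dfgig nph
Hunk 3: at line 7 remove [pxu] add [cnn,qapv] -> 11 lines: ilmd hgtij dqkm rpz ttkqv hzmjf kkjro cnn qapv dfgig nph
Hunk 4: at line 4 remove [ttkqv,hzmjf] add [oxoop,mciqa] -> 11 lines: ilmd hgtij dqkm rpz oxoop mciqa kkjro cnn qapv dfgig nph
Hunk 5: at line 6 remove [kkjro,cnn] add [iris,xuabi,ybcpd] -> 12 lines: ilmd hgtij dqkm rpz oxoop mciqa iris xuabi ybcpd qapv dfgig nph
Hunk 6: at line 3 remove [oxoop,mciqa,iris] add [bqp,ybigx,pjbk] -> 12 lines: ilmd hgtij dqkm rpz bqp ybigx pjbk xuabi ybcpd qapv dfgig nph
Final line 7: pjbk

Answer: pjbk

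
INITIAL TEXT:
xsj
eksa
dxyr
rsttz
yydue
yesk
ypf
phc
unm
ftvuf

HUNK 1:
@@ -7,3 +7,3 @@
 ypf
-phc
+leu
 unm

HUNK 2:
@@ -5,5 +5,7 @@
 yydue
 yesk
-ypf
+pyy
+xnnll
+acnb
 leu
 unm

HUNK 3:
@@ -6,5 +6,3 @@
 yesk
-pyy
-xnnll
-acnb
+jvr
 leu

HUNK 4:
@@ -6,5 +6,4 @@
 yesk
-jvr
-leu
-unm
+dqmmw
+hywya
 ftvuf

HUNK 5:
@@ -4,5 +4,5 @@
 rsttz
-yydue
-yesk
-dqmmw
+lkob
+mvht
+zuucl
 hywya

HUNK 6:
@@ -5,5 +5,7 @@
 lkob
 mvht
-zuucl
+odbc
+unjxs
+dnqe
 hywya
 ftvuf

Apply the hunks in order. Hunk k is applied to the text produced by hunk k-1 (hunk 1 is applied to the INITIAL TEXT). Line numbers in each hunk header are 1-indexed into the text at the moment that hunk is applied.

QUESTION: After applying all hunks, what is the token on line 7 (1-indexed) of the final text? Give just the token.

Answer: odbc

Derivation:
Hunk 1: at line 7 remove [phc] add [leu] -> 10 lines: xsj eksa dxyr rsttz yydue yesk ypf leu unm ftvuf
Hunk 2: at line 5 remove [ypf] add [pyy,xnnll,acnb] -> 12 lines: xsj eksa dxyr rsttz yydue yesk pyy xnnll acnb leu unm ftvuf
Hunk 3: at line 6 remove [pyy,xnnll,acnb] add [jvr] -> 10 lines: xsj eksa dxyr rsttz yydue yesk jvr leu unm ftvuf
Hunk 4: at line 6 remove [jvr,leu,unm] add [dqmmw,hywya] -> 9 lines: xsj eksa dxyr rsttz yydue yesk dqmmw hywya ftvuf
Hunk 5: at line 4 remove [yydue,yesk,dqmmw] add [lkob,mvht,zuucl] -> 9 lines: xsj eksa dxyr rsttz lkob mvht zuucl hywya ftvuf
Hunk 6: at line 5 remove [zuucl] add [odbc,unjxs,dnqe] -> 11 lines: xsj eksa dxyr rsttz lkob mvht odbc unjxs dnqe hywya ftvuf
Final line 7: odbc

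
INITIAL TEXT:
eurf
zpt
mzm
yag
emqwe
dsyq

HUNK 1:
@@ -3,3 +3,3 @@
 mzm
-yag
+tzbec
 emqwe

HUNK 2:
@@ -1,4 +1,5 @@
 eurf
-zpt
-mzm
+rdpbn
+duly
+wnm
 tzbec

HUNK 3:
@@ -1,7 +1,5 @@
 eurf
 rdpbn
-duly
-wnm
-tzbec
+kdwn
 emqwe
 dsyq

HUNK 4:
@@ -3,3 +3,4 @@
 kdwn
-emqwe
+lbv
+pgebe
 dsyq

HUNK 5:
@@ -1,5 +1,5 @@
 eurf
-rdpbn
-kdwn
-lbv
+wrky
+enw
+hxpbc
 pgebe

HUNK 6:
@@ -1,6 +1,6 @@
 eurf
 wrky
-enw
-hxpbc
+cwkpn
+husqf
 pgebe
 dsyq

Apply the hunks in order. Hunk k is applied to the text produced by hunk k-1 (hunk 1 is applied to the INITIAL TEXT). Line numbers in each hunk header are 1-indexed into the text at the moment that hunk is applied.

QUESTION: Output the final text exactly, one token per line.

Answer: eurf
wrky
cwkpn
husqf
pgebe
dsyq

Derivation:
Hunk 1: at line 3 remove [yag] add [tzbec] -> 6 lines: eurf zpt mzm tzbec emqwe dsyq
Hunk 2: at line 1 remove [zpt,mzm] add [rdpbn,duly,wnm] -> 7 lines: eurf rdpbn duly wnm tzbec emqwe dsyq
Hunk 3: at line 1 remove [duly,wnm,tzbec] add [kdwn] -> 5 lines: eurf rdpbn kdwn emqwe dsyq
Hunk 4: at line 3 remove [emqwe] add [lbv,pgebe] -> 6 lines: eurf rdpbn kdwn lbv pgebe dsyq
Hunk 5: at line 1 remove [rdpbn,kdwn,lbv] add [wrky,enw,hxpbc] -> 6 lines: eurf wrky enw hxpbc pgebe dsyq
Hunk 6: at line 1 remove [enw,hxpbc] add [cwkpn,husqf] -> 6 lines: eurf wrky cwkpn husqf pgebe dsyq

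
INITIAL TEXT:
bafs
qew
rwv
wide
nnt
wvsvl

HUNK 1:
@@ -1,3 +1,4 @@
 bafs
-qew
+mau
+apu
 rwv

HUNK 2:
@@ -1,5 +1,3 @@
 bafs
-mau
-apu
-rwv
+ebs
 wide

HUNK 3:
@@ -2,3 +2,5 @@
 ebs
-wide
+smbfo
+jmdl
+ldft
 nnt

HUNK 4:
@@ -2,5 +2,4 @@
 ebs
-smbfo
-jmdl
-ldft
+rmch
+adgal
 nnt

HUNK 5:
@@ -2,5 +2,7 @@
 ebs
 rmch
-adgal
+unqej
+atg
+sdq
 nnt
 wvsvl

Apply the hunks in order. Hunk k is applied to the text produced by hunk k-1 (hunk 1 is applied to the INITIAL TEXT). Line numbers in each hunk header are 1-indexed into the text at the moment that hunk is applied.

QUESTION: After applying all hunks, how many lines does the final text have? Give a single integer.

Answer: 8

Derivation:
Hunk 1: at line 1 remove [qew] add [mau,apu] -> 7 lines: bafs mau apu rwv wide nnt wvsvl
Hunk 2: at line 1 remove [mau,apu,rwv] add [ebs] -> 5 lines: bafs ebs wide nnt wvsvl
Hunk 3: at line 2 remove [wide] add [smbfo,jmdl,ldft] -> 7 lines: bafs ebs smbfo jmdl ldft nnt wvsvl
Hunk 4: at line 2 remove [smbfo,jmdl,ldft] add [rmch,adgal] -> 6 lines: bafs ebs rmch adgal nnt wvsvl
Hunk 5: at line 2 remove [adgal] add [unqej,atg,sdq] -> 8 lines: bafs ebs rmch unqej atg sdq nnt wvsvl
Final line count: 8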